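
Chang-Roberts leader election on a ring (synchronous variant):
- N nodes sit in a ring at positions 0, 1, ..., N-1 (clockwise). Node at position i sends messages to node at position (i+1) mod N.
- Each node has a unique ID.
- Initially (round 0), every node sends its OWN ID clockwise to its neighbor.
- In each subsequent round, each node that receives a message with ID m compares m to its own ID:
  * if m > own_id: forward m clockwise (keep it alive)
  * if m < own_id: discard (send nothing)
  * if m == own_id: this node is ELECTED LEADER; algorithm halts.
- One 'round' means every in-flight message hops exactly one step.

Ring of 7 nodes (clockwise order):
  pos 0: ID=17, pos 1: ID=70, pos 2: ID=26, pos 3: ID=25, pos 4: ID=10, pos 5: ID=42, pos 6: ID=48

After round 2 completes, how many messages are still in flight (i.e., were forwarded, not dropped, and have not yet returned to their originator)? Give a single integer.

Answer: 2

Derivation:
Round 1: pos1(id70) recv 17: drop; pos2(id26) recv 70: fwd; pos3(id25) recv 26: fwd; pos4(id10) recv 25: fwd; pos5(id42) recv 10: drop; pos6(id48) recv 42: drop; pos0(id17) recv 48: fwd
Round 2: pos3(id25) recv 70: fwd; pos4(id10) recv 26: fwd; pos5(id42) recv 25: drop; pos1(id70) recv 48: drop
After round 2: 2 messages still in flight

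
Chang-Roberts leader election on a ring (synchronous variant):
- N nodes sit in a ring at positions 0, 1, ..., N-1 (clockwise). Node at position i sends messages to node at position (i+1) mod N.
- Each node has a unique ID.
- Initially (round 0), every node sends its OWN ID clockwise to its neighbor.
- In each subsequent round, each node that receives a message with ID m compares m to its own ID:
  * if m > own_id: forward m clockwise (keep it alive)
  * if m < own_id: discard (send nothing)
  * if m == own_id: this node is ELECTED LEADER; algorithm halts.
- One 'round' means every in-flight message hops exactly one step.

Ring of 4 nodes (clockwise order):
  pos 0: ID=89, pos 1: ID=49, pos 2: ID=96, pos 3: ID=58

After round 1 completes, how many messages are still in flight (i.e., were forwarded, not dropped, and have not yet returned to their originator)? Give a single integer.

Answer: 2

Derivation:
Round 1: pos1(id49) recv 89: fwd; pos2(id96) recv 49: drop; pos3(id58) recv 96: fwd; pos0(id89) recv 58: drop
After round 1: 2 messages still in flight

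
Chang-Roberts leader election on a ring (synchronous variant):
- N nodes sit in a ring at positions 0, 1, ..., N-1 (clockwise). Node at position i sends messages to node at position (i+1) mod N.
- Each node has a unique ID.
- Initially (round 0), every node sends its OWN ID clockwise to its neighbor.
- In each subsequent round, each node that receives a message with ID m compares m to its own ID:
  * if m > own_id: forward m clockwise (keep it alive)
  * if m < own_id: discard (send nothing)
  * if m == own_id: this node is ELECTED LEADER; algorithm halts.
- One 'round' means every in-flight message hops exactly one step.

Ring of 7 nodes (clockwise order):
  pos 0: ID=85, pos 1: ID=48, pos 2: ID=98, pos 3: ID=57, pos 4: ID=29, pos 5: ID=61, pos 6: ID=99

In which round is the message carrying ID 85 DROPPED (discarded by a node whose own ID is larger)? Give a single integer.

Round 1: pos1(id48) recv 85: fwd; pos2(id98) recv 48: drop; pos3(id57) recv 98: fwd; pos4(id29) recv 57: fwd; pos5(id61) recv 29: drop; pos6(id99) recv 61: drop; pos0(id85) recv 99: fwd
Round 2: pos2(id98) recv 85: drop; pos4(id29) recv 98: fwd; pos5(id61) recv 57: drop; pos1(id48) recv 99: fwd
Round 3: pos5(id61) recv 98: fwd; pos2(id98) recv 99: fwd
Round 4: pos6(id99) recv 98: drop; pos3(id57) recv 99: fwd
Round 5: pos4(id29) recv 99: fwd
Round 6: pos5(id61) recv 99: fwd
Round 7: pos6(id99) recv 99: ELECTED
Message ID 85 originates at pos 0; dropped at pos 2 in round 2

Answer: 2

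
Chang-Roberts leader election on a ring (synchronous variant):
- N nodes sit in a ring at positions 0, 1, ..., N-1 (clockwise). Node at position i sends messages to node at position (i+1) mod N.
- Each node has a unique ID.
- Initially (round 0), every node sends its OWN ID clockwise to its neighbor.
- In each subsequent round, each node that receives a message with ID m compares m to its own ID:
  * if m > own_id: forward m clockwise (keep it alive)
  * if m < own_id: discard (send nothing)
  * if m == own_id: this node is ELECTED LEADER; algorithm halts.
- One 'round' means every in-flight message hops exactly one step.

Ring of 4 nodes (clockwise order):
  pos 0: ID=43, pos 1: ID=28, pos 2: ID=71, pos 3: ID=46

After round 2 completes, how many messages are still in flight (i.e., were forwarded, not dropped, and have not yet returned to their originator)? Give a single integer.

Round 1: pos1(id28) recv 43: fwd; pos2(id71) recv 28: drop; pos3(id46) recv 71: fwd; pos0(id43) recv 46: fwd
Round 2: pos2(id71) recv 43: drop; pos0(id43) recv 71: fwd; pos1(id28) recv 46: fwd
After round 2: 2 messages still in flight

Answer: 2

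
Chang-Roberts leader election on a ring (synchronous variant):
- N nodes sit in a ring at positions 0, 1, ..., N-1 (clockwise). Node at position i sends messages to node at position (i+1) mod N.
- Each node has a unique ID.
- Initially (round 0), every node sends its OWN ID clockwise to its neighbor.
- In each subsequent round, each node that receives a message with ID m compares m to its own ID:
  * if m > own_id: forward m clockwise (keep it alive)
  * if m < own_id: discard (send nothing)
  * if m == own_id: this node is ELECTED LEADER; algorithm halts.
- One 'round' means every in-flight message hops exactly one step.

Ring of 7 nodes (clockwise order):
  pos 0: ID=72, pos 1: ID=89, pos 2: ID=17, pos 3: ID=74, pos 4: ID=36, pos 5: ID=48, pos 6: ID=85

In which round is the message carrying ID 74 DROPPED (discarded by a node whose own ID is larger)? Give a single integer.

Answer: 3

Derivation:
Round 1: pos1(id89) recv 72: drop; pos2(id17) recv 89: fwd; pos3(id74) recv 17: drop; pos4(id36) recv 74: fwd; pos5(id48) recv 36: drop; pos6(id85) recv 48: drop; pos0(id72) recv 85: fwd
Round 2: pos3(id74) recv 89: fwd; pos5(id48) recv 74: fwd; pos1(id89) recv 85: drop
Round 3: pos4(id36) recv 89: fwd; pos6(id85) recv 74: drop
Round 4: pos5(id48) recv 89: fwd
Round 5: pos6(id85) recv 89: fwd
Round 6: pos0(id72) recv 89: fwd
Round 7: pos1(id89) recv 89: ELECTED
Message ID 74 originates at pos 3; dropped at pos 6 in round 3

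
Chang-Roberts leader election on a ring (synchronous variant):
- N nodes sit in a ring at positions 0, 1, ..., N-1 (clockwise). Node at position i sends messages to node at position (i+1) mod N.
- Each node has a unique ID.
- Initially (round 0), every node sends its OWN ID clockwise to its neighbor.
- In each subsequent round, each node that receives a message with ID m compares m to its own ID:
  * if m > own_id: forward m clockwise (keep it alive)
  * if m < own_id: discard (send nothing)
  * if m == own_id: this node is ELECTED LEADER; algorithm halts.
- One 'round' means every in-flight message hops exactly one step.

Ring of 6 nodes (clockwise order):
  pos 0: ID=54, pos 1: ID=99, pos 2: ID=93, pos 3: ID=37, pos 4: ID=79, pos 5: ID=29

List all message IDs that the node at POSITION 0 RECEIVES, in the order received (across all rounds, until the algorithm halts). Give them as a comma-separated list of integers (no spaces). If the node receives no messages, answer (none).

Round 1: pos1(id99) recv 54: drop; pos2(id93) recv 99: fwd; pos3(id37) recv 93: fwd; pos4(id79) recv 37: drop; pos5(id29) recv 79: fwd; pos0(id54) recv 29: drop
Round 2: pos3(id37) recv 99: fwd; pos4(id79) recv 93: fwd; pos0(id54) recv 79: fwd
Round 3: pos4(id79) recv 99: fwd; pos5(id29) recv 93: fwd; pos1(id99) recv 79: drop
Round 4: pos5(id29) recv 99: fwd; pos0(id54) recv 93: fwd
Round 5: pos0(id54) recv 99: fwd; pos1(id99) recv 93: drop
Round 6: pos1(id99) recv 99: ELECTED

Answer: 29,79,93,99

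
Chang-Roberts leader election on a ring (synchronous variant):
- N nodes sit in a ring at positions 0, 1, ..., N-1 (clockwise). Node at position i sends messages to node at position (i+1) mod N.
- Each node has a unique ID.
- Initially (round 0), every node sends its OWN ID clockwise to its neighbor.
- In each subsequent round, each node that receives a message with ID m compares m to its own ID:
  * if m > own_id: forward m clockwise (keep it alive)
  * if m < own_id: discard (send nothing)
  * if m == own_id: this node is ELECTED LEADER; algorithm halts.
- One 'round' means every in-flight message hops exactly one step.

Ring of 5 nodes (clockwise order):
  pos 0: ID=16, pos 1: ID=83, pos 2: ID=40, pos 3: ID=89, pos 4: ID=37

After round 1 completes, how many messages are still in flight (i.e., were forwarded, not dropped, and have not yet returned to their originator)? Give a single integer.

Answer: 3

Derivation:
Round 1: pos1(id83) recv 16: drop; pos2(id40) recv 83: fwd; pos3(id89) recv 40: drop; pos4(id37) recv 89: fwd; pos0(id16) recv 37: fwd
After round 1: 3 messages still in flight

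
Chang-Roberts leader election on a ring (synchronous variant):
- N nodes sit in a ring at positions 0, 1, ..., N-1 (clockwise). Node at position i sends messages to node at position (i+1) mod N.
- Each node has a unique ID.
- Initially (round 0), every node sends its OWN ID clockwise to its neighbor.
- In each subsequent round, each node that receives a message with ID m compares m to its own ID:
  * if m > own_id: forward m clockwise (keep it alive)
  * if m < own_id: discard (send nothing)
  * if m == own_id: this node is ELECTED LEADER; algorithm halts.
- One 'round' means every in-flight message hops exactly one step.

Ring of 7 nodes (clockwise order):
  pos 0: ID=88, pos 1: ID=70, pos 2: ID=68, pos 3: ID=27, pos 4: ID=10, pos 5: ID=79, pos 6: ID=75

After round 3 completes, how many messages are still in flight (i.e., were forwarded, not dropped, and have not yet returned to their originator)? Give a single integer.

Round 1: pos1(id70) recv 88: fwd; pos2(id68) recv 70: fwd; pos3(id27) recv 68: fwd; pos4(id10) recv 27: fwd; pos5(id79) recv 10: drop; pos6(id75) recv 79: fwd; pos0(id88) recv 75: drop
Round 2: pos2(id68) recv 88: fwd; pos3(id27) recv 70: fwd; pos4(id10) recv 68: fwd; pos5(id79) recv 27: drop; pos0(id88) recv 79: drop
Round 3: pos3(id27) recv 88: fwd; pos4(id10) recv 70: fwd; pos5(id79) recv 68: drop
After round 3: 2 messages still in flight

Answer: 2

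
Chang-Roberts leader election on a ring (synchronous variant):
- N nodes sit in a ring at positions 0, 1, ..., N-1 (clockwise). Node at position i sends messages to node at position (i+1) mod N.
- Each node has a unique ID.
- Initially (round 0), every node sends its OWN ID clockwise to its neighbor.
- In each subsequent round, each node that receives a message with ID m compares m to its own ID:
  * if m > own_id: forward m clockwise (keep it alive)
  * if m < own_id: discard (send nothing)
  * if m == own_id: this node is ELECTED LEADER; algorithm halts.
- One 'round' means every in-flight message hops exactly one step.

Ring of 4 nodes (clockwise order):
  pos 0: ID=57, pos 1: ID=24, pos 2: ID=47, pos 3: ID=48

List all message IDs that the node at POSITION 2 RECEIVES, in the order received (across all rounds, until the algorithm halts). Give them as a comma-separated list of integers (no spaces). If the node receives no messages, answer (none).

Round 1: pos1(id24) recv 57: fwd; pos2(id47) recv 24: drop; pos3(id48) recv 47: drop; pos0(id57) recv 48: drop
Round 2: pos2(id47) recv 57: fwd
Round 3: pos3(id48) recv 57: fwd
Round 4: pos0(id57) recv 57: ELECTED

Answer: 24,57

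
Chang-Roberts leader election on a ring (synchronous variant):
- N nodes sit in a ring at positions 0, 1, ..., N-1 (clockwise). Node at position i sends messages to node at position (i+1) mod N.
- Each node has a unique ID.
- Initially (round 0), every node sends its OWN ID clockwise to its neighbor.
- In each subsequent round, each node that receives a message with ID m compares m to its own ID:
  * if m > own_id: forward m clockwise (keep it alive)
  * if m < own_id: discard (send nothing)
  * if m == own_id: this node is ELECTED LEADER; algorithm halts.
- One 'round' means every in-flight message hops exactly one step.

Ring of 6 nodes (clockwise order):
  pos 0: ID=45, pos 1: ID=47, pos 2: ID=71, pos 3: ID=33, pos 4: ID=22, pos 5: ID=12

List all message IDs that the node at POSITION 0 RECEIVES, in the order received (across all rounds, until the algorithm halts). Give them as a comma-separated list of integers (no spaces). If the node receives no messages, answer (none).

Answer: 12,22,33,71

Derivation:
Round 1: pos1(id47) recv 45: drop; pos2(id71) recv 47: drop; pos3(id33) recv 71: fwd; pos4(id22) recv 33: fwd; pos5(id12) recv 22: fwd; pos0(id45) recv 12: drop
Round 2: pos4(id22) recv 71: fwd; pos5(id12) recv 33: fwd; pos0(id45) recv 22: drop
Round 3: pos5(id12) recv 71: fwd; pos0(id45) recv 33: drop
Round 4: pos0(id45) recv 71: fwd
Round 5: pos1(id47) recv 71: fwd
Round 6: pos2(id71) recv 71: ELECTED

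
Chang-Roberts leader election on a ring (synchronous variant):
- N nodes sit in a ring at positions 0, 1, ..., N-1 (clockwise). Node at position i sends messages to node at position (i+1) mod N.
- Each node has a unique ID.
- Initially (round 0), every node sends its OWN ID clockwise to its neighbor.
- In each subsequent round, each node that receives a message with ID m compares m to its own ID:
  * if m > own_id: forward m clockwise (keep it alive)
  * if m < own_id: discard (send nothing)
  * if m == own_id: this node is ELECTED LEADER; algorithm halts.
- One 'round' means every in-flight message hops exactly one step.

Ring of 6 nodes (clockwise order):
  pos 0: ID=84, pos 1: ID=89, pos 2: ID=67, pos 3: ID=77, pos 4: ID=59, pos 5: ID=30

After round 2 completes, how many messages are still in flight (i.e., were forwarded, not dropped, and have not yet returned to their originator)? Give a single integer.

Answer: 2

Derivation:
Round 1: pos1(id89) recv 84: drop; pos2(id67) recv 89: fwd; pos3(id77) recv 67: drop; pos4(id59) recv 77: fwd; pos5(id30) recv 59: fwd; pos0(id84) recv 30: drop
Round 2: pos3(id77) recv 89: fwd; pos5(id30) recv 77: fwd; pos0(id84) recv 59: drop
After round 2: 2 messages still in flight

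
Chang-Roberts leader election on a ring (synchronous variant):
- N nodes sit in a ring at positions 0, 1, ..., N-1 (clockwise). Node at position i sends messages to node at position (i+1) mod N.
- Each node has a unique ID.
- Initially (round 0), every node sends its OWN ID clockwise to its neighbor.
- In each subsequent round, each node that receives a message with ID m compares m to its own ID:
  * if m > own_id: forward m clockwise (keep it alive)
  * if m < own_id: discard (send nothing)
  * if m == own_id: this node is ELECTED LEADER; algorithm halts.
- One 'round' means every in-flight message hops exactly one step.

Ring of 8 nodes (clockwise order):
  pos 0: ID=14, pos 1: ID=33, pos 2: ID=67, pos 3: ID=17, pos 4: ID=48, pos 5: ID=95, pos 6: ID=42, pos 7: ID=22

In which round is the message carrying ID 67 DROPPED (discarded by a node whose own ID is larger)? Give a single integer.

Round 1: pos1(id33) recv 14: drop; pos2(id67) recv 33: drop; pos3(id17) recv 67: fwd; pos4(id48) recv 17: drop; pos5(id95) recv 48: drop; pos6(id42) recv 95: fwd; pos7(id22) recv 42: fwd; pos0(id14) recv 22: fwd
Round 2: pos4(id48) recv 67: fwd; pos7(id22) recv 95: fwd; pos0(id14) recv 42: fwd; pos1(id33) recv 22: drop
Round 3: pos5(id95) recv 67: drop; pos0(id14) recv 95: fwd; pos1(id33) recv 42: fwd
Round 4: pos1(id33) recv 95: fwd; pos2(id67) recv 42: drop
Round 5: pos2(id67) recv 95: fwd
Round 6: pos3(id17) recv 95: fwd
Round 7: pos4(id48) recv 95: fwd
Round 8: pos5(id95) recv 95: ELECTED
Message ID 67 originates at pos 2; dropped at pos 5 in round 3

Answer: 3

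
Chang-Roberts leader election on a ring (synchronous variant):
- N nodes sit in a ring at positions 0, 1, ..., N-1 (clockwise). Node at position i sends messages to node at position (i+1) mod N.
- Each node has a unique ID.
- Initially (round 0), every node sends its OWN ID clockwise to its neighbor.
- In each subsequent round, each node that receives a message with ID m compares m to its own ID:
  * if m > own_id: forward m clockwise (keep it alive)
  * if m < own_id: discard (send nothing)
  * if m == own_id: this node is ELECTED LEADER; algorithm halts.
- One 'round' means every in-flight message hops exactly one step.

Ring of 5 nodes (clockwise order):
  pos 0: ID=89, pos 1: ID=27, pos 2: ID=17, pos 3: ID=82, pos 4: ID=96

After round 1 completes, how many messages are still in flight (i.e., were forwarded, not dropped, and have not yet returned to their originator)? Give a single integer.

Answer: 3

Derivation:
Round 1: pos1(id27) recv 89: fwd; pos2(id17) recv 27: fwd; pos3(id82) recv 17: drop; pos4(id96) recv 82: drop; pos0(id89) recv 96: fwd
After round 1: 3 messages still in flight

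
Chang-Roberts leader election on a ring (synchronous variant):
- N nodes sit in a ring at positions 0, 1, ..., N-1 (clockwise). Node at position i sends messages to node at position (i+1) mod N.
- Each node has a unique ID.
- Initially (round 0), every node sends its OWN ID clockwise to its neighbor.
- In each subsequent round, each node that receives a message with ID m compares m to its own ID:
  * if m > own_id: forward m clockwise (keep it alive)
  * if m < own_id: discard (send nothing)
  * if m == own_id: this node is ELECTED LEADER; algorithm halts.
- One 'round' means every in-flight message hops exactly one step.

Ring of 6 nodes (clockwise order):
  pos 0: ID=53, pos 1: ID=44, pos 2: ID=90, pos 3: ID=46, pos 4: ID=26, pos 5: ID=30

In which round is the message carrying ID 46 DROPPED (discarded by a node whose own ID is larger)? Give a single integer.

Answer: 3

Derivation:
Round 1: pos1(id44) recv 53: fwd; pos2(id90) recv 44: drop; pos3(id46) recv 90: fwd; pos4(id26) recv 46: fwd; pos5(id30) recv 26: drop; pos0(id53) recv 30: drop
Round 2: pos2(id90) recv 53: drop; pos4(id26) recv 90: fwd; pos5(id30) recv 46: fwd
Round 3: pos5(id30) recv 90: fwd; pos0(id53) recv 46: drop
Round 4: pos0(id53) recv 90: fwd
Round 5: pos1(id44) recv 90: fwd
Round 6: pos2(id90) recv 90: ELECTED
Message ID 46 originates at pos 3; dropped at pos 0 in round 3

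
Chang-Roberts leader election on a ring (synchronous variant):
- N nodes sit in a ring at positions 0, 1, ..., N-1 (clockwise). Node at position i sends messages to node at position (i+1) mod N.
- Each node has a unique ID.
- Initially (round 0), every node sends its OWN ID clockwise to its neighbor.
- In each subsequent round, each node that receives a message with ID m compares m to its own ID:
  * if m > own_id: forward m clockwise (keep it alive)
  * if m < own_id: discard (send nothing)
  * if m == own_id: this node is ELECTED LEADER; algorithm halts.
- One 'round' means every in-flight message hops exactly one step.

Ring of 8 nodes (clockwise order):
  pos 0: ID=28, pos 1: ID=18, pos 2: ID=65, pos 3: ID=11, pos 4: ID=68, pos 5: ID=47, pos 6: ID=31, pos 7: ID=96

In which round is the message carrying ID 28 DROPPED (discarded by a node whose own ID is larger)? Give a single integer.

Answer: 2

Derivation:
Round 1: pos1(id18) recv 28: fwd; pos2(id65) recv 18: drop; pos3(id11) recv 65: fwd; pos4(id68) recv 11: drop; pos5(id47) recv 68: fwd; pos6(id31) recv 47: fwd; pos7(id96) recv 31: drop; pos0(id28) recv 96: fwd
Round 2: pos2(id65) recv 28: drop; pos4(id68) recv 65: drop; pos6(id31) recv 68: fwd; pos7(id96) recv 47: drop; pos1(id18) recv 96: fwd
Round 3: pos7(id96) recv 68: drop; pos2(id65) recv 96: fwd
Round 4: pos3(id11) recv 96: fwd
Round 5: pos4(id68) recv 96: fwd
Round 6: pos5(id47) recv 96: fwd
Round 7: pos6(id31) recv 96: fwd
Round 8: pos7(id96) recv 96: ELECTED
Message ID 28 originates at pos 0; dropped at pos 2 in round 2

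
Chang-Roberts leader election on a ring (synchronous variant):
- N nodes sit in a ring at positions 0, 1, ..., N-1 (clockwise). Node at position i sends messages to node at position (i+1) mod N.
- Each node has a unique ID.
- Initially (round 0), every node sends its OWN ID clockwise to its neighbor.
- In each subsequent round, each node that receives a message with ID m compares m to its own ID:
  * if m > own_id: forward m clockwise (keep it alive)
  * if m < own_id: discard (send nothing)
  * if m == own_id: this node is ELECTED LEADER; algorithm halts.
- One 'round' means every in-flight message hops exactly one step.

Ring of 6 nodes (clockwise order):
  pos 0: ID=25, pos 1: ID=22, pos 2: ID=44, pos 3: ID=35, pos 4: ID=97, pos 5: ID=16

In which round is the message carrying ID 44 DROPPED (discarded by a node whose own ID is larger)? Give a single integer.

Round 1: pos1(id22) recv 25: fwd; pos2(id44) recv 22: drop; pos3(id35) recv 44: fwd; pos4(id97) recv 35: drop; pos5(id16) recv 97: fwd; pos0(id25) recv 16: drop
Round 2: pos2(id44) recv 25: drop; pos4(id97) recv 44: drop; pos0(id25) recv 97: fwd
Round 3: pos1(id22) recv 97: fwd
Round 4: pos2(id44) recv 97: fwd
Round 5: pos3(id35) recv 97: fwd
Round 6: pos4(id97) recv 97: ELECTED
Message ID 44 originates at pos 2; dropped at pos 4 in round 2

Answer: 2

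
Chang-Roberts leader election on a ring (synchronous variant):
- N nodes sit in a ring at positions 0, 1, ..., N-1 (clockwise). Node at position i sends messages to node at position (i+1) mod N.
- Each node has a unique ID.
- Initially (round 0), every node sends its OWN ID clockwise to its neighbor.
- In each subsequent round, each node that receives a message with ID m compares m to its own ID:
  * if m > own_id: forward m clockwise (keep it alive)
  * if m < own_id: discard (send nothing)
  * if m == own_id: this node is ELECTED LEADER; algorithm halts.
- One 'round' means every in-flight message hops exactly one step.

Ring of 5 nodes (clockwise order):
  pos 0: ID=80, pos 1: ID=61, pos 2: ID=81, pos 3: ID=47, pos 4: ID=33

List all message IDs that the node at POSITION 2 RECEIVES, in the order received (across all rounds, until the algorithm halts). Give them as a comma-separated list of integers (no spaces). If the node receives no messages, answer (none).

Answer: 61,80,81

Derivation:
Round 1: pos1(id61) recv 80: fwd; pos2(id81) recv 61: drop; pos3(id47) recv 81: fwd; pos4(id33) recv 47: fwd; pos0(id80) recv 33: drop
Round 2: pos2(id81) recv 80: drop; pos4(id33) recv 81: fwd; pos0(id80) recv 47: drop
Round 3: pos0(id80) recv 81: fwd
Round 4: pos1(id61) recv 81: fwd
Round 5: pos2(id81) recv 81: ELECTED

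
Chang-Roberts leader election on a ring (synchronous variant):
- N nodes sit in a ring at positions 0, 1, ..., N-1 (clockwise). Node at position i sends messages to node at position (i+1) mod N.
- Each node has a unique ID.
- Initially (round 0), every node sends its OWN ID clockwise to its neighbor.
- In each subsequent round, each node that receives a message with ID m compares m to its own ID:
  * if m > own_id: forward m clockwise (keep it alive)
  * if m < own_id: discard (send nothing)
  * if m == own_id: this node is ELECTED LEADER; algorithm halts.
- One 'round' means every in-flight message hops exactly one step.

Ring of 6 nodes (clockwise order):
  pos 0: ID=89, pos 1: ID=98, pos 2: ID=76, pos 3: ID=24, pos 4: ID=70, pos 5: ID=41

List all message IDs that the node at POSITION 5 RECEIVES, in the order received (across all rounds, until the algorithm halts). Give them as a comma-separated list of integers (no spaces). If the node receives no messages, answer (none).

Round 1: pos1(id98) recv 89: drop; pos2(id76) recv 98: fwd; pos3(id24) recv 76: fwd; pos4(id70) recv 24: drop; pos5(id41) recv 70: fwd; pos0(id89) recv 41: drop
Round 2: pos3(id24) recv 98: fwd; pos4(id70) recv 76: fwd; pos0(id89) recv 70: drop
Round 3: pos4(id70) recv 98: fwd; pos5(id41) recv 76: fwd
Round 4: pos5(id41) recv 98: fwd; pos0(id89) recv 76: drop
Round 5: pos0(id89) recv 98: fwd
Round 6: pos1(id98) recv 98: ELECTED

Answer: 70,76,98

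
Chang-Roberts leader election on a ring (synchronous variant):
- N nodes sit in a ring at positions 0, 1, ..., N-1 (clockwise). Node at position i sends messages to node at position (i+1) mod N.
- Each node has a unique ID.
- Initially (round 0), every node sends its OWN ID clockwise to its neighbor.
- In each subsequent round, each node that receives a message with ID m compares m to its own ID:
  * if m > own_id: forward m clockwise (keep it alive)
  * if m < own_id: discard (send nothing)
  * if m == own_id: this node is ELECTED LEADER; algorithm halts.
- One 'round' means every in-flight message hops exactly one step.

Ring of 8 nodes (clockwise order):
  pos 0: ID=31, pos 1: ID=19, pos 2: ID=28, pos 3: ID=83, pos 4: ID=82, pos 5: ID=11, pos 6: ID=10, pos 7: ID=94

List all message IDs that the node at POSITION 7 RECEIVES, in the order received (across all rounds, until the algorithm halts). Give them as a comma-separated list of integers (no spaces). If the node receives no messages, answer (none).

Answer: 10,11,82,83,94

Derivation:
Round 1: pos1(id19) recv 31: fwd; pos2(id28) recv 19: drop; pos3(id83) recv 28: drop; pos4(id82) recv 83: fwd; pos5(id11) recv 82: fwd; pos6(id10) recv 11: fwd; pos7(id94) recv 10: drop; pos0(id31) recv 94: fwd
Round 2: pos2(id28) recv 31: fwd; pos5(id11) recv 83: fwd; pos6(id10) recv 82: fwd; pos7(id94) recv 11: drop; pos1(id19) recv 94: fwd
Round 3: pos3(id83) recv 31: drop; pos6(id10) recv 83: fwd; pos7(id94) recv 82: drop; pos2(id28) recv 94: fwd
Round 4: pos7(id94) recv 83: drop; pos3(id83) recv 94: fwd
Round 5: pos4(id82) recv 94: fwd
Round 6: pos5(id11) recv 94: fwd
Round 7: pos6(id10) recv 94: fwd
Round 8: pos7(id94) recv 94: ELECTED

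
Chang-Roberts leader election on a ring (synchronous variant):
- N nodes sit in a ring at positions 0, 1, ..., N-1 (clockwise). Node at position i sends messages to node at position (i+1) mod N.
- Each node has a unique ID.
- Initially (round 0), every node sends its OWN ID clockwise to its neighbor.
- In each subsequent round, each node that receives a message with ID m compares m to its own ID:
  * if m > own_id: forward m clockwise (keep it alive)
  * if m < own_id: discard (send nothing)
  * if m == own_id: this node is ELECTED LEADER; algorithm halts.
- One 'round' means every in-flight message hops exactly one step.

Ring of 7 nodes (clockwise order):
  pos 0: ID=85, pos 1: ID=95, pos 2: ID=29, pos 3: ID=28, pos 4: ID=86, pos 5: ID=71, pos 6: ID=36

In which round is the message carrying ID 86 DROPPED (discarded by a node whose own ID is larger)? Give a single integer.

Answer: 4

Derivation:
Round 1: pos1(id95) recv 85: drop; pos2(id29) recv 95: fwd; pos3(id28) recv 29: fwd; pos4(id86) recv 28: drop; pos5(id71) recv 86: fwd; pos6(id36) recv 71: fwd; pos0(id85) recv 36: drop
Round 2: pos3(id28) recv 95: fwd; pos4(id86) recv 29: drop; pos6(id36) recv 86: fwd; pos0(id85) recv 71: drop
Round 3: pos4(id86) recv 95: fwd; pos0(id85) recv 86: fwd
Round 4: pos5(id71) recv 95: fwd; pos1(id95) recv 86: drop
Round 5: pos6(id36) recv 95: fwd
Round 6: pos0(id85) recv 95: fwd
Round 7: pos1(id95) recv 95: ELECTED
Message ID 86 originates at pos 4; dropped at pos 1 in round 4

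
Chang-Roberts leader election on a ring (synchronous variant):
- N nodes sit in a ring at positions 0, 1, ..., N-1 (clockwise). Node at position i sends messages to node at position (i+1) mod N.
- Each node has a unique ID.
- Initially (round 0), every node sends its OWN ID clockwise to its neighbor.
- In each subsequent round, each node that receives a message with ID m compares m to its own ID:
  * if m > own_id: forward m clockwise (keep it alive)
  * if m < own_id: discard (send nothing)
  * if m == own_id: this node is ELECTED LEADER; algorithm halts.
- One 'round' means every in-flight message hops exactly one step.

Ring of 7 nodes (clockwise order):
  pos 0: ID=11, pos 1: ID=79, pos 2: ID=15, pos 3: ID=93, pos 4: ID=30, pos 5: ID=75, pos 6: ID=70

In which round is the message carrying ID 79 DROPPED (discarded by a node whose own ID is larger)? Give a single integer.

Round 1: pos1(id79) recv 11: drop; pos2(id15) recv 79: fwd; pos3(id93) recv 15: drop; pos4(id30) recv 93: fwd; pos5(id75) recv 30: drop; pos6(id70) recv 75: fwd; pos0(id11) recv 70: fwd
Round 2: pos3(id93) recv 79: drop; pos5(id75) recv 93: fwd; pos0(id11) recv 75: fwd; pos1(id79) recv 70: drop
Round 3: pos6(id70) recv 93: fwd; pos1(id79) recv 75: drop
Round 4: pos0(id11) recv 93: fwd
Round 5: pos1(id79) recv 93: fwd
Round 6: pos2(id15) recv 93: fwd
Round 7: pos3(id93) recv 93: ELECTED
Message ID 79 originates at pos 1; dropped at pos 3 in round 2

Answer: 2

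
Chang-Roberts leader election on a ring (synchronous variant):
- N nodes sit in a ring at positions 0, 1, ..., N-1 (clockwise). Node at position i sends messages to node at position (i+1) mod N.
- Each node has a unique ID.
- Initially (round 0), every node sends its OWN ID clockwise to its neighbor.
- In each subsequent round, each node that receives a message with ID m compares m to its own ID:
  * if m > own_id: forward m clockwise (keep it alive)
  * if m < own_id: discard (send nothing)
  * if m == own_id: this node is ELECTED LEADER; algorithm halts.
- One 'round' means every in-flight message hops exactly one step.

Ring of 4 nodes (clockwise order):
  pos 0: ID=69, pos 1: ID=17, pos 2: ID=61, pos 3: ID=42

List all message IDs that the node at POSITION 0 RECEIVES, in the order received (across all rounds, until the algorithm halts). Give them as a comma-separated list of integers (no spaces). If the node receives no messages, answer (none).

Answer: 42,61,69

Derivation:
Round 1: pos1(id17) recv 69: fwd; pos2(id61) recv 17: drop; pos3(id42) recv 61: fwd; pos0(id69) recv 42: drop
Round 2: pos2(id61) recv 69: fwd; pos0(id69) recv 61: drop
Round 3: pos3(id42) recv 69: fwd
Round 4: pos0(id69) recv 69: ELECTED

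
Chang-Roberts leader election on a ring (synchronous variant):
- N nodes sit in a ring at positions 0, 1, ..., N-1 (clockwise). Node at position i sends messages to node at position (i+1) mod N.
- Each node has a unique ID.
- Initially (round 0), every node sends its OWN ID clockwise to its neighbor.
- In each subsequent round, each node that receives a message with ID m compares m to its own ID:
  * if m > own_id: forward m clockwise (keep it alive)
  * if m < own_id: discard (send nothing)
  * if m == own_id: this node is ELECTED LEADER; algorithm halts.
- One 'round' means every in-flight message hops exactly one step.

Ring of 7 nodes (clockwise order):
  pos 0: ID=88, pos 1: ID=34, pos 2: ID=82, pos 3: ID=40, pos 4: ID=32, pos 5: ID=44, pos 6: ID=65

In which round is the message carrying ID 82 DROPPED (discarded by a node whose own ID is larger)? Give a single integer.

Round 1: pos1(id34) recv 88: fwd; pos2(id82) recv 34: drop; pos3(id40) recv 82: fwd; pos4(id32) recv 40: fwd; pos5(id44) recv 32: drop; pos6(id65) recv 44: drop; pos0(id88) recv 65: drop
Round 2: pos2(id82) recv 88: fwd; pos4(id32) recv 82: fwd; pos5(id44) recv 40: drop
Round 3: pos3(id40) recv 88: fwd; pos5(id44) recv 82: fwd
Round 4: pos4(id32) recv 88: fwd; pos6(id65) recv 82: fwd
Round 5: pos5(id44) recv 88: fwd; pos0(id88) recv 82: drop
Round 6: pos6(id65) recv 88: fwd
Round 7: pos0(id88) recv 88: ELECTED
Message ID 82 originates at pos 2; dropped at pos 0 in round 5

Answer: 5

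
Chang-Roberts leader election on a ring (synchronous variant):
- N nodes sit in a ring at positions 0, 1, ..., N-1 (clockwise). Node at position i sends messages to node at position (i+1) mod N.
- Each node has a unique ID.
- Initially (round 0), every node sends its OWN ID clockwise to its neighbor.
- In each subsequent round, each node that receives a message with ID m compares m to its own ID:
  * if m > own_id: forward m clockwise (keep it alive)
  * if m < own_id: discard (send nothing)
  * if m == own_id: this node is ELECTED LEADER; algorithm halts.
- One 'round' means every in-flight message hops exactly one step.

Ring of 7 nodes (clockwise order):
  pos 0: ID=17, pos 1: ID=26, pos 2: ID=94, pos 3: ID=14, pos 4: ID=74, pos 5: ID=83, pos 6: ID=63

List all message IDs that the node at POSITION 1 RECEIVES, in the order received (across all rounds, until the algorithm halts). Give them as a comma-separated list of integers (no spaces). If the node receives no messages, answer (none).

Answer: 17,63,83,94

Derivation:
Round 1: pos1(id26) recv 17: drop; pos2(id94) recv 26: drop; pos3(id14) recv 94: fwd; pos4(id74) recv 14: drop; pos5(id83) recv 74: drop; pos6(id63) recv 83: fwd; pos0(id17) recv 63: fwd
Round 2: pos4(id74) recv 94: fwd; pos0(id17) recv 83: fwd; pos1(id26) recv 63: fwd
Round 3: pos5(id83) recv 94: fwd; pos1(id26) recv 83: fwd; pos2(id94) recv 63: drop
Round 4: pos6(id63) recv 94: fwd; pos2(id94) recv 83: drop
Round 5: pos0(id17) recv 94: fwd
Round 6: pos1(id26) recv 94: fwd
Round 7: pos2(id94) recv 94: ELECTED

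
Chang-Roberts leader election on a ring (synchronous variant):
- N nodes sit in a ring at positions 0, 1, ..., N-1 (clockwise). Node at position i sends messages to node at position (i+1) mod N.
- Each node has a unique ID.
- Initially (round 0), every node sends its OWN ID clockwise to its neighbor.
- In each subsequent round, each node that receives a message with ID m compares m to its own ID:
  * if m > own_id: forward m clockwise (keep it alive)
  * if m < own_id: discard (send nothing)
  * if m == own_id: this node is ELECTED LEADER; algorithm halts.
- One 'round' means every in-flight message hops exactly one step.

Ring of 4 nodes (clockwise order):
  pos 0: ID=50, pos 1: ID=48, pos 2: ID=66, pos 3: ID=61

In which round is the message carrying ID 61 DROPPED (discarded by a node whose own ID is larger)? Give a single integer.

Round 1: pos1(id48) recv 50: fwd; pos2(id66) recv 48: drop; pos3(id61) recv 66: fwd; pos0(id50) recv 61: fwd
Round 2: pos2(id66) recv 50: drop; pos0(id50) recv 66: fwd; pos1(id48) recv 61: fwd
Round 3: pos1(id48) recv 66: fwd; pos2(id66) recv 61: drop
Round 4: pos2(id66) recv 66: ELECTED
Message ID 61 originates at pos 3; dropped at pos 2 in round 3

Answer: 3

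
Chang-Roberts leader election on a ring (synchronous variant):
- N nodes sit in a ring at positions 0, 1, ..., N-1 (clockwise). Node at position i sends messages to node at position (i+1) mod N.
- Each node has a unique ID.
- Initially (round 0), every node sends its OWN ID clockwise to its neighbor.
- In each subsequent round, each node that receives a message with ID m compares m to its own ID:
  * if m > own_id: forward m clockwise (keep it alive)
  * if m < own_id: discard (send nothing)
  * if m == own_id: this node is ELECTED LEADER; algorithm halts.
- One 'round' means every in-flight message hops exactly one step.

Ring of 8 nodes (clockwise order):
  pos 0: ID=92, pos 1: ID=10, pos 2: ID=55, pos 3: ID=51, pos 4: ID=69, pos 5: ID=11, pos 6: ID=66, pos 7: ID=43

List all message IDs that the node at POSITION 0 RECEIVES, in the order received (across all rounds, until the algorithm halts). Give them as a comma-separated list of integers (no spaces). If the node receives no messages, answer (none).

Round 1: pos1(id10) recv 92: fwd; pos2(id55) recv 10: drop; pos3(id51) recv 55: fwd; pos4(id69) recv 51: drop; pos5(id11) recv 69: fwd; pos6(id66) recv 11: drop; pos7(id43) recv 66: fwd; pos0(id92) recv 43: drop
Round 2: pos2(id55) recv 92: fwd; pos4(id69) recv 55: drop; pos6(id66) recv 69: fwd; pos0(id92) recv 66: drop
Round 3: pos3(id51) recv 92: fwd; pos7(id43) recv 69: fwd
Round 4: pos4(id69) recv 92: fwd; pos0(id92) recv 69: drop
Round 5: pos5(id11) recv 92: fwd
Round 6: pos6(id66) recv 92: fwd
Round 7: pos7(id43) recv 92: fwd
Round 8: pos0(id92) recv 92: ELECTED

Answer: 43,66,69,92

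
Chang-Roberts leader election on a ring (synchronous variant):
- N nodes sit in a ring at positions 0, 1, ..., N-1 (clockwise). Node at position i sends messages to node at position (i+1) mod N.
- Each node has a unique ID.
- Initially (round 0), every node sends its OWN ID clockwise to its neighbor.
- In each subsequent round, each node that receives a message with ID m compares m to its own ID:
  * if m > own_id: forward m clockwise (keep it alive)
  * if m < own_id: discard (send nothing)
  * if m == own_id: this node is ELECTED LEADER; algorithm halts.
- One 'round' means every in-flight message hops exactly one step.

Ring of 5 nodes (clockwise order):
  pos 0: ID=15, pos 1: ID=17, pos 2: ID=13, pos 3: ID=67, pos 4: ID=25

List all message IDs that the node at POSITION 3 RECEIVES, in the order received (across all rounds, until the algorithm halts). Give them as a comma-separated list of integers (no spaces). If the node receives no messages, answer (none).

Answer: 13,17,25,67

Derivation:
Round 1: pos1(id17) recv 15: drop; pos2(id13) recv 17: fwd; pos3(id67) recv 13: drop; pos4(id25) recv 67: fwd; pos0(id15) recv 25: fwd
Round 2: pos3(id67) recv 17: drop; pos0(id15) recv 67: fwd; pos1(id17) recv 25: fwd
Round 3: pos1(id17) recv 67: fwd; pos2(id13) recv 25: fwd
Round 4: pos2(id13) recv 67: fwd; pos3(id67) recv 25: drop
Round 5: pos3(id67) recv 67: ELECTED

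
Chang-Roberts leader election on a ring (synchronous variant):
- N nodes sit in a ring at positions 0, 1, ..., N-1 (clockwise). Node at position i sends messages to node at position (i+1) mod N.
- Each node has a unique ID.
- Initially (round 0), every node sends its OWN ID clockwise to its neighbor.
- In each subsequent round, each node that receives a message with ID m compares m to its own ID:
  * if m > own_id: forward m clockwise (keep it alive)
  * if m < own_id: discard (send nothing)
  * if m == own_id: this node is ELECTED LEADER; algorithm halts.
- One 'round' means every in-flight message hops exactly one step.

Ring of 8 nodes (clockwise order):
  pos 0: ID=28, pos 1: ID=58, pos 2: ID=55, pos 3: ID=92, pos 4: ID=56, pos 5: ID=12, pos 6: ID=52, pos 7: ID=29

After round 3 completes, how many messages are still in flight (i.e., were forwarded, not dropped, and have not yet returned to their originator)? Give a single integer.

Round 1: pos1(id58) recv 28: drop; pos2(id55) recv 58: fwd; pos3(id92) recv 55: drop; pos4(id56) recv 92: fwd; pos5(id12) recv 56: fwd; pos6(id52) recv 12: drop; pos7(id29) recv 52: fwd; pos0(id28) recv 29: fwd
Round 2: pos3(id92) recv 58: drop; pos5(id12) recv 92: fwd; pos6(id52) recv 56: fwd; pos0(id28) recv 52: fwd; pos1(id58) recv 29: drop
Round 3: pos6(id52) recv 92: fwd; pos7(id29) recv 56: fwd; pos1(id58) recv 52: drop
After round 3: 2 messages still in flight

Answer: 2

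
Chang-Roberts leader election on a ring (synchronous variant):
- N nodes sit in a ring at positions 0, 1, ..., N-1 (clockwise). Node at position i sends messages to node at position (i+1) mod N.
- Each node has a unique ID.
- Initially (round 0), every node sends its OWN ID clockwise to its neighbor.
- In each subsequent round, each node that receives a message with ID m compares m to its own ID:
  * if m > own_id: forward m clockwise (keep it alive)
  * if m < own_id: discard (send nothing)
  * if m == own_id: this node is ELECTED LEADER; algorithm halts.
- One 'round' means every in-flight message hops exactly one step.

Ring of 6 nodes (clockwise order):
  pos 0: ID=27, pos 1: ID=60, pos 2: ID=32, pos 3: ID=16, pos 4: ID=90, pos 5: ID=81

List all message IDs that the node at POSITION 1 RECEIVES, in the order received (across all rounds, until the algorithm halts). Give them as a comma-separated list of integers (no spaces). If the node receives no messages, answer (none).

Round 1: pos1(id60) recv 27: drop; pos2(id32) recv 60: fwd; pos3(id16) recv 32: fwd; pos4(id90) recv 16: drop; pos5(id81) recv 90: fwd; pos0(id27) recv 81: fwd
Round 2: pos3(id16) recv 60: fwd; pos4(id90) recv 32: drop; pos0(id27) recv 90: fwd; pos1(id60) recv 81: fwd
Round 3: pos4(id90) recv 60: drop; pos1(id60) recv 90: fwd; pos2(id32) recv 81: fwd
Round 4: pos2(id32) recv 90: fwd; pos3(id16) recv 81: fwd
Round 5: pos3(id16) recv 90: fwd; pos4(id90) recv 81: drop
Round 6: pos4(id90) recv 90: ELECTED

Answer: 27,81,90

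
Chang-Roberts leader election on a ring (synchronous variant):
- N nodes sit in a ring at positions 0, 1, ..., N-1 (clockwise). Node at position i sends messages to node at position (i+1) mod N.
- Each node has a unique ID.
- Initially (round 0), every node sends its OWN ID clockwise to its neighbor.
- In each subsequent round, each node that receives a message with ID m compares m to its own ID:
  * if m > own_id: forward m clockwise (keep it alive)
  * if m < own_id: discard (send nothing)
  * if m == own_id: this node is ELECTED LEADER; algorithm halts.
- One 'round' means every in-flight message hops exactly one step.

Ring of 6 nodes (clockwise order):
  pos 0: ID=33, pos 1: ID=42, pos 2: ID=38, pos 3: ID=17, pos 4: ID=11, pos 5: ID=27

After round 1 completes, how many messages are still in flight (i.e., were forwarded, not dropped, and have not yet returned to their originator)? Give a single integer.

Round 1: pos1(id42) recv 33: drop; pos2(id38) recv 42: fwd; pos3(id17) recv 38: fwd; pos4(id11) recv 17: fwd; pos5(id27) recv 11: drop; pos0(id33) recv 27: drop
After round 1: 3 messages still in flight

Answer: 3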